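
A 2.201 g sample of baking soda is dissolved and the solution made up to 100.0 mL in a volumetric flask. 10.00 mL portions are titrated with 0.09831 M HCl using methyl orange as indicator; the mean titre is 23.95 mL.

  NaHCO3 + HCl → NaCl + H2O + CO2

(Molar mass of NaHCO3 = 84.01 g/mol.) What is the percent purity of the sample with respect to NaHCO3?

n(HCl) per titration = 0.02395 × 0.09831 = 2.355 × 10^-3 mol
n(NaHCO3) in each aliquot = 2.355 × 10^-3 mol (1:1 ratio)
n(NaHCO3) in the whole flask = 2.355 × 10^-3 × 100.0/10.00 = 0.02355 mol
mass of NaHCO3 = 0.02355 × 84.01 = 1.978 g
% NaHCO3 = 1.978 / 2.201 × 100 = 89.87 %

89.87 %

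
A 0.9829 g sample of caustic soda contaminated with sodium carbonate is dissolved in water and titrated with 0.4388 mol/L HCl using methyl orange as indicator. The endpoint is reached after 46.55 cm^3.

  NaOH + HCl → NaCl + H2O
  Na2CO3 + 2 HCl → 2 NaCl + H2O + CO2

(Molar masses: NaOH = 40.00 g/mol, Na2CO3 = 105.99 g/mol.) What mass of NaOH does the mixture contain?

0.3065 g

n(HCl) = 0.04655 × 0.4388 = 0.02043 mol
Let x = n(NaOH), y = n(Na2CO3).
Titrant: 1x + 2y = 0.02043;  mass: 40.00x + 105.99y = 0.9829
Solving, x = 7.663 × 10^-3 mol, y = 6.381 × 10^-3 mol
mass of NaOH = 7.663 × 10^-3 × 40.00 = 0.3065 g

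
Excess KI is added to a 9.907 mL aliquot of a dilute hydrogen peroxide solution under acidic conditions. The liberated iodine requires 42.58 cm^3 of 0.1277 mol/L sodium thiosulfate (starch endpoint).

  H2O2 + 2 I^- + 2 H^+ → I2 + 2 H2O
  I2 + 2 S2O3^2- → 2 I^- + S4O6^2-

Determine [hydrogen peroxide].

n(S2O3^2-) = 0.04258 × 0.1277 = 5.437 × 10^-3 mol
n(I2) = n(S2O3^2-)/2 = 2.719 × 10^-3 mol
n(H2O2) in the aliquot = 2.719 × 10^-3 mol (1:1 ratio)
[H2O2] = 2.719 × 10^-3 / 0.009907 = 0.2744 mol/L

0.2744 mol/L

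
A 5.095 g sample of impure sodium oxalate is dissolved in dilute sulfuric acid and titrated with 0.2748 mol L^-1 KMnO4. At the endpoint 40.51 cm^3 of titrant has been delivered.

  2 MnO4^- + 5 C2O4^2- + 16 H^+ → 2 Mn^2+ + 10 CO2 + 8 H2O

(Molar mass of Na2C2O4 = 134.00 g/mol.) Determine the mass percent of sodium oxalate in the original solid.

73.19 %

n(KMnO4) = 0.04051 L × 0.2748 mol/L = 0.01113 mol
From the 5:2 ratio, n(Na2C2O4) = 5/2 × 0.01113 = 0.02783 mol
mass of Na2C2O4 = 0.02783 × 134.00 g/mol = 3.729 g
% Na2C2O4 = 3.729 / 5.095 × 100 = 73.19 %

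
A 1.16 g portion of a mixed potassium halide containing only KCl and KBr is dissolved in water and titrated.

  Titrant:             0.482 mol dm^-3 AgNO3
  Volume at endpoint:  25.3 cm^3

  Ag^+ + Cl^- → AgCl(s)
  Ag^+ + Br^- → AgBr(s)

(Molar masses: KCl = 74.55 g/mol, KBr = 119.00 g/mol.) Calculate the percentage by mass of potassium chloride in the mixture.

42.1 %

n(AgNO3) = 0.0253 × 0.482 = 0.0122 mol
Let x = n(KCl), y = n(KBr).
Titrant: 1x + 1y = 0.0122;  mass: 74.55x + 119.00y = 1.16
Solving, x = 6.55 × 10^-3 mol, y = 5.64 × 10^-3 mol
mass of KCl = 6.55 × 10^-3 × 74.55 = 0.488 g
% KCl = 0.488 / 1.16 × 100 = 42.1 %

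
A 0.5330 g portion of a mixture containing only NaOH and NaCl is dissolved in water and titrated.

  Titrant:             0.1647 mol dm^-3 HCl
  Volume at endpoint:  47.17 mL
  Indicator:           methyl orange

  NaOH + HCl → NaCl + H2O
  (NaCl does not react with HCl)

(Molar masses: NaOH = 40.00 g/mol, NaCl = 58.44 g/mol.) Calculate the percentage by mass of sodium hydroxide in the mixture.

58.30 %

n(HCl) = 0.04717 × 0.1647 = 7.769 × 10^-3 mol
Let x = n(NaOH), y = n(NaCl).
Titrant: 1x = 7.769 × 10^-3;  mass: 40.00x + 58.44y = 0.5330
Solving, x = 7.769 × 10^-3 mol, y = 3.803 × 10^-3 mol
mass of NaOH = 7.769 × 10^-3 × 40.00 = 0.3108 g
% NaOH = 0.3108 / 0.5330 × 100 = 58.30 %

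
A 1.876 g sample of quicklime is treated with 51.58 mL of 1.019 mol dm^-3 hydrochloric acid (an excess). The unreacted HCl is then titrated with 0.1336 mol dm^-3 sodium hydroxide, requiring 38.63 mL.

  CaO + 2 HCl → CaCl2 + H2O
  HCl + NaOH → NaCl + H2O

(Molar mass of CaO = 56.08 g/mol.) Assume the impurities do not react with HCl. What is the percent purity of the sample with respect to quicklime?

n(HCl) added = 0.05158 × 1.019 = 0.05256 mol
n(NaOH) used in back-titration = 0.03863 × 0.1336 = 5.161 × 10^-3 mol
n(HCl) left over = 5.161 × 10^-3 mol (1:1 ratio)
n(HCl) consumed by analyte = 0.05256 − 5.161 × 10^-3 = 0.04740 mol
From the 1:2 ratio, n(CaO) = 1/2 × 0.04740 = 0.02370 mol
mass of CaO = 0.02370 × 56.08 = 1.329 g
% CaO = 1.329 / 1.876 × 100 = 70.85 %

70.85 %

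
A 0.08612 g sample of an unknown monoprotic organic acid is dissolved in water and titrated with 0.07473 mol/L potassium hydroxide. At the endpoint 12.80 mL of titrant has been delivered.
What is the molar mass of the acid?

n(KOH) = 0.01280 L × 0.07473 mol/L = 9.565 × 10^-4 mol
n(HA) = 9.565 × 10^-4 mol (1:1 ratio)
M = m / n = 0.08612 g / 9.565 × 10^-4 mol = 90.03 g/mol

90.03 g/mol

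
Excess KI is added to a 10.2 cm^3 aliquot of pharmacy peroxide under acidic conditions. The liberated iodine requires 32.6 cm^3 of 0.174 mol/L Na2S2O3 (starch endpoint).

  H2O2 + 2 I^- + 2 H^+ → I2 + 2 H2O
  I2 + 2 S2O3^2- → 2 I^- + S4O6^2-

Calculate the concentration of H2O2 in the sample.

0.278 mol/L

n(S2O3^2-) = 0.0326 × 0.174 = 5.67 × 10^-3 mol
n(I2) = n(S2O3^2-)/2 = 2.84 × 10^-3 mol
n(H2O2) in the aliquot = 2.84 × 10^-3 mol (1:1 ratio)
[H2O2] = 2.84 × 10^-3 / 0.0102 = 0.278 mol/L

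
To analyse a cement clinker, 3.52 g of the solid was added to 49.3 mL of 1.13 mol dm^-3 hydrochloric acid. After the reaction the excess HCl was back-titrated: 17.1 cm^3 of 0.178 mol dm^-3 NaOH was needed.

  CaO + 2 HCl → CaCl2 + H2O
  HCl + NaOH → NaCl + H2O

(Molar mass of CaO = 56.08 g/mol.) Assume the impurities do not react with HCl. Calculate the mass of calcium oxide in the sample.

1.48 g

n(HCl) added = 0.0493 × 1.13 = 0.0557 mol
n(NaOH) used in back-titration = 0.0171 × 0.178 = 3.04 × 10^-3 mol
n(HCl) left over = 3.04 × 10^-3 mol (1:1 ratio)
n(HCl) consumed by analyte = 0.0557 − 3.04 × 10^-3 = 0.0527 mol
From the 1:2 ratio, n(CaO) = 1/2 × 0.0527 = 0.0263 mol
mass of CaO = 0.0263 × 56.08 = 1.48 g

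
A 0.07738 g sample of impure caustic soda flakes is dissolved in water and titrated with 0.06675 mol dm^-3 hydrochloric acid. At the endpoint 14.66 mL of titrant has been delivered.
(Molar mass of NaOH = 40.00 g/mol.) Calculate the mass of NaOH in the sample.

0.03914 g

NaOH + HCl → NaCl + H2O
n(HCl) = 0.01466 L × 0.06675 mol/L = 9.786 × 10^-4 mol
n(NaOH) = 9.786 × 10^-4 mol (1:1 ratio)
mass of NaOH = 9.786 × 10^-4 × 40.00 g/mol = 0.03914 g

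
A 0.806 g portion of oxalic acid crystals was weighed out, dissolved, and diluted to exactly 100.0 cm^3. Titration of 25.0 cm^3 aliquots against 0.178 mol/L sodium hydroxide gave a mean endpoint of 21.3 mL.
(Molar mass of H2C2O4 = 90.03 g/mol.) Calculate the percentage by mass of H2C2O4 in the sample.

84.7 %

H2C2O4 + 2 NaOH → Na2C2O4 + 2 H2O
n(NaOH) per titration = 0.0213 × 0.178 = 3.79 × 10^-3 mol
From the 1:2 ratio, n(H2C2O4) in each aliquot = 1/2 × 3.79 × 10^-3 = 1.90 × 10^-3 mol
n(H2C2O4) in the whole flask = 1.90 × 10^-3 × 100.0/25.0 = 7.58 × 10^-3 mol
mass of H2C2O4 = 7.58 × 10^-3 × 90.03 = 0.683 g
% H2C2O4 = 0.683 / 0.806 × 100 = 84.7 %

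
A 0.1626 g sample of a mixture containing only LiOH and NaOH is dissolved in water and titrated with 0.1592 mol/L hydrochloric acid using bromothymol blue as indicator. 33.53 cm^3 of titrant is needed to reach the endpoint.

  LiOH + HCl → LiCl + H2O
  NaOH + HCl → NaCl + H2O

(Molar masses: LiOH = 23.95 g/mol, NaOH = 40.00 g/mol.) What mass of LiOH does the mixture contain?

0.07598 g

n(HCl) = 0.03353 × 0.1592 = 5.338 × 10^-3 mol
Let x = n(LiOH), y = n(NaOH).
Titrant: 1x + 1y = 5.338 × 10^-3;  mass: 23.95x + 40.00y = 0.1626
Solving, x = 3.173 × 10^-3 mol, y = 2.165 × 10^-3 mol
mass of LiOH = 3.173 × 10^-3 × 23.95 = 0.07598 g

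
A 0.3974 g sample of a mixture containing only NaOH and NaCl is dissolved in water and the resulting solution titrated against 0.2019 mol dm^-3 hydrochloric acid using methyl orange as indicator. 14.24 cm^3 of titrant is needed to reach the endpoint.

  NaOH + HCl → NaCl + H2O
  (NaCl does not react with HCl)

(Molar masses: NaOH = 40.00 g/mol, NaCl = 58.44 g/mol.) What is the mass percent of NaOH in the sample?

28.94 %

n(HCl) = 0.01424 × 0.2019 = 2.875 × 10^-3 mol
Let x = n(NaOH), y = n(NaCl).
Titrant: 1x = 2.875 × 10^-3;  mass: 40.00x + 58.44y = 0.3974
Solving, x = 2.875 × 10^-3 mol, y = 4.832 × 10^-3 mol
mass of NaOH = 2.875 × 10^-3 × 40.00 = 0.1150 g
% NaOH = 0.1150 / 0.3974 × 100 = 28.94 %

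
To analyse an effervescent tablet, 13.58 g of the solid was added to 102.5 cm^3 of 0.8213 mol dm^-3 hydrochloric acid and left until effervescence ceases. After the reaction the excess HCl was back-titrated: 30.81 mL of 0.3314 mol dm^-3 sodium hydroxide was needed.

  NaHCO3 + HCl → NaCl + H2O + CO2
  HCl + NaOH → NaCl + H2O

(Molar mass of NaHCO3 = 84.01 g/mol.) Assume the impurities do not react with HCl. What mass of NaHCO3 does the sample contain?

6.214 g

n(HCl) added = 0.1025 × 0.8213 = 0.08418 mol
n(NaOH) used in back-titration = 0.03081 × 0.3314 = 0.01021 mol
n(HCl) left over = 0.01021 mol (1:1 ratio)
n(HCl) consumed by analyte = 0.08418 − 0.01021 = 0.07397 mol
n(NaHCO3) = 0.07397 mol (1:1 ratio)
mass of NaHCO3 = 0.07397 × 84.01 = 6.214 g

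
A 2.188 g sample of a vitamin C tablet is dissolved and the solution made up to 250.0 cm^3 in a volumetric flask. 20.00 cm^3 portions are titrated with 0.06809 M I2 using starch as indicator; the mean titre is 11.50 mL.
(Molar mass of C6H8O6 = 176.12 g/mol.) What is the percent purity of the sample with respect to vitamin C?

78.79 %

C6H8O6 + I2 → C6H6O6 + 2 HI
n(I2) per titration = 0.01150 × 0.06809 = 7.830 × 10^-4 mol
n(C6H8O6) in each aliquot = 7.830 × 10^-4 mol (1:1 ratio)
n(C6H8O6) in the whole flask = 7.830 × 10^-4 × 250.0/20.00 = 9.788 × 10^-3 mol
mass of C6H8O6 = 9.788 × 10^-3 × 176.12 = 1.724 g
% C6H8O6 = 1.724 / 2.188 × 100 = 78.79 %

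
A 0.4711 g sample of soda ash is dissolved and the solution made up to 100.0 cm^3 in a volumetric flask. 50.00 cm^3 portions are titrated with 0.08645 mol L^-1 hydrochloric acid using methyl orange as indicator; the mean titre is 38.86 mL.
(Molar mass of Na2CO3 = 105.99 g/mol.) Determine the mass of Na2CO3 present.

0.3561 g

Na2CO3 + 2 HCl → 2 NaCl + H2O + CO2
n(HCl) per titration = 0.03886 × 0.08645 = 3.359 × 10^-3 mol
From the 1:2 ratio, n(Na2CO3) in each aliquot = 1/2 × 3.359 × 10^-3 = 1.680 × 10^-3 mol
n(Na2CO3) in the whole flask = 1.680 × 10^-3 × 100.0/50.00 = 3.359 × 10^-3 mol
mass of Na2CO3 = 3.359 × 10^-3 × 105.99 = 0.3561 g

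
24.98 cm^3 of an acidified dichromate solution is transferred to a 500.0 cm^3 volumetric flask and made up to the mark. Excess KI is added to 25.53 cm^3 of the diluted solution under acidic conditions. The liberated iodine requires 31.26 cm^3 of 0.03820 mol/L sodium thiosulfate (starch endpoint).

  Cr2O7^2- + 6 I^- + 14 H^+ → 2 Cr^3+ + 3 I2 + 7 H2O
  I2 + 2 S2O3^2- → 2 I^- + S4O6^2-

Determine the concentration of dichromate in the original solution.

n(S2O3^2-) = 0.03126 × 0.03820 = 1.194 × 10^-3 mol
n(I2) = n(S2O3^2-)/2 = 5.971 × 10^-4 mol
From the 1:3 ratio, n(Cr2O7^2-) in the aliquot = 1/3 × 5.971 × 10^-4 = 1.990 × 10^-4 mol
[Cr2O7^2-]_dilute = 1.990 × 10^-4 / 0.02553 = 0.007796 mol/L
[Cr2O7^2-]_original = 0.007796 × 500.0/24.98 = 0.1560 mol/L

0.1560 mol/L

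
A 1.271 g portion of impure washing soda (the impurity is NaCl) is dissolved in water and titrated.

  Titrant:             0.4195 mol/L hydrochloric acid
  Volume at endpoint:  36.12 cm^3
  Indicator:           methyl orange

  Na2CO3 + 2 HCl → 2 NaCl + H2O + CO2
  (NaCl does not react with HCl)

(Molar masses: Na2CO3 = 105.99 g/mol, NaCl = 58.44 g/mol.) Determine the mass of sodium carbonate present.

0.8030 g

n(HCl) = 0.03612 × 0.4195 = 0.01515 mol
Let x = n(Na2CO3), y = n(NaCl).
Titrant: 2x = 0.01515;  mass: 105.99x + 58.44y = 1.271
Solving, x = 7.576 × 10^-3 mol, y = 8.008 × 10^-3 mol
mass of Na2CO3 = 7.576 × 10^-3 × 105.99 = 0.8030 g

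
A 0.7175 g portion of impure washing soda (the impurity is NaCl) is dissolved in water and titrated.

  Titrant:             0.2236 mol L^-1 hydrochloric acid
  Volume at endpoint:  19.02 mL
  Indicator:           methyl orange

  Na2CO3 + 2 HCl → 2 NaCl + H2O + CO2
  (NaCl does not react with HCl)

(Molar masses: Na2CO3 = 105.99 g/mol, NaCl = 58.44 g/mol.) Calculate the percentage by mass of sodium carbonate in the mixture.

31.41 %

n(HCl) = 0.01902 × 0.2236 = 4.253 × 10^-3 mol
Let x = n(Na2CO3), y = n(NaCl).
Titrant: 2x = 4.253 × 10^-3;  mass: 105.99x + 58.44y = 0.7175
Solving, x = 2.126 × 10^-3 mol, y = 8.421 × 10^-3 mol
mass of Na2CO3 = 2.126 × 10^-3 × 105.99 = 0.2254 g
% Na2CO3 = 0.2254 / 0.7175 × 100 = 31.41 %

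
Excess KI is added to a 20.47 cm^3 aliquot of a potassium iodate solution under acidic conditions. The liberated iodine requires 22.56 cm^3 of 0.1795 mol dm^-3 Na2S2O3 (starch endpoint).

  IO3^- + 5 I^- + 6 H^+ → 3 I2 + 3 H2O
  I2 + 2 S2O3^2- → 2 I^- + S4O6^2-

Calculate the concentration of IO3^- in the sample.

n(S2O3^2-) = 0.02256 × 0.1795 = 4.050 × 10^-3 mol
n(I2) = n(S2O3^2-)/2 = 2.025 × 10^-3 mol
From the 1:3 ratio, n(IO3^-) in the aliquot = 1/3 × 2.025 × 10^-3 = 6.749 × 10^-4 mol
[IO3^-] = 6.749 × 10^-4 / 0.02047 = 0.03297 mol/L

0.03297 mol/L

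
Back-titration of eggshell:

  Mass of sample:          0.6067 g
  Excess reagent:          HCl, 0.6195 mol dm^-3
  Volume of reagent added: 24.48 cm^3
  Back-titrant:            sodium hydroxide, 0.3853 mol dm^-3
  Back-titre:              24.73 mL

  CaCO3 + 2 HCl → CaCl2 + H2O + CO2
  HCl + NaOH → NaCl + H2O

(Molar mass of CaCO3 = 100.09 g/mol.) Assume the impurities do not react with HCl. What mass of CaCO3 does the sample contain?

0.2821 g

n(HCl) added = 0.02448 × 0.6195 = 0.01517 mol
n(NaOH) used in back-titration = 0.02473 × 0.3853 = 9.528 × 10^-3 mol
n(HCl) left over = 9.528 × 10^-3 mol (1:1 ratio)
n(HCl) consumed by analyte = 0.01517 − 9.528 × 10^-3 = 5.637 × 10^-3 mol
From the 1:2 ratio, n(CaCO3) = 1/2 × 5.637 × 10^-3 = 2.818 × 10^-3 mol
mass of CaCO3 = 2.818 × 10^-3 × 100.09 = 0.2821 g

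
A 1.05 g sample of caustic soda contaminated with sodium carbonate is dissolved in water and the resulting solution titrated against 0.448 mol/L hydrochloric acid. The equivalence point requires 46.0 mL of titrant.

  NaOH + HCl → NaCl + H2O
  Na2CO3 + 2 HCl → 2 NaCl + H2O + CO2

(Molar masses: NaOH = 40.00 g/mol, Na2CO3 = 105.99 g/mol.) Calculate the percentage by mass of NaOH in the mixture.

n(HCl) = 0.0460 × 0.448 = 0.0206 mol
Let x = n(NaOH), y = n(Na2CO3).
Titrant: 1x + 2y = 0.0206;  mass: 40.00x + 105.99y = 1.05
Solving, x = 3.24 × 10^-3 mol, y = 8.68 × 10^-3 mol
mass of NaOH = 3.24 × 10^-3 × 40.00 = 0.130 g
% NaOH = 0.130 / 1.05 × 100 = 12.3 %

12.3 %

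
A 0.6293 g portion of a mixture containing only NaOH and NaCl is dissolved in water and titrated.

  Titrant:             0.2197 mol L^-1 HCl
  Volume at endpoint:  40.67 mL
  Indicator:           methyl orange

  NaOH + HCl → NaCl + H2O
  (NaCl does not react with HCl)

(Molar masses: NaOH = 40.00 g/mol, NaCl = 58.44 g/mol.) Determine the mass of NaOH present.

0.3574 g

n(HCl) = 0.04067 × 0.2197 = 8.935 × 10^-3 mol
Let x = n(NaOH), y = n(NaCl).
Titrant: 1x = 8.935 × 10^-3;  mass: 40.00x + 58.44y = 0.6293
Solving, x = 8.935 × 10^-3 mol, y = 4.652 × 10^-3 mol
mass of NaOH = 8.935 × 10^-3 × 40.00 = 0.3574 g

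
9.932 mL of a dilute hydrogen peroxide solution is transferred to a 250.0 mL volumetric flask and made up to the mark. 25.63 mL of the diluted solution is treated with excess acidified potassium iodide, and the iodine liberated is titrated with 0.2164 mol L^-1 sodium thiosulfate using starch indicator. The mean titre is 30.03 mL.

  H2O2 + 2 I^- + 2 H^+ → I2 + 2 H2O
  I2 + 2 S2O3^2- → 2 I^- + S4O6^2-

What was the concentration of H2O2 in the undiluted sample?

n(S2O3^2-) = 0.03003 × 0.2164 = 6.498 × 10^-3 mol
n(I2) = n(S2O3^2-)/2 = 3.249 × 10^-3 mol
n(H2O2) in the aliquot = 3.249 × 10^-3 mol (1:1 ratio)
[H2O2]_dilute = 3.249 × 10^-3 / 0.02563 = 0.1268 mol/L
[H2O2]_original = 0.1268 × 250.0/9.932 = 3.191 mol/L

3.191 mol/L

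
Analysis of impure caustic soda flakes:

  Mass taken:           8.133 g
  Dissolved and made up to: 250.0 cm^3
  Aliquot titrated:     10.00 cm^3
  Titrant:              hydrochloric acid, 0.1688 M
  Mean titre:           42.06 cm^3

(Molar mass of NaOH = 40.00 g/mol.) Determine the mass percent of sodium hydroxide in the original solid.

87.30 %

NaOH + HCl → NaCl + H2O
n(HCl) per titration = 0.04206 × 0.1688 = 7.100 × 10^-3 mol
n(NaOH) in each aliquot = 7.100 × 10^-3 mol (1:1 ratio)
n(NaOH) in the whole flask = 7.100 × 10^-3 × 250.0/10.00 = 0.1775 mol
mass of NaOH = 0.1775 × 40.00 = 7.100 g
% NaOH = 7.100 / 8.133 × 100 = 87.30 %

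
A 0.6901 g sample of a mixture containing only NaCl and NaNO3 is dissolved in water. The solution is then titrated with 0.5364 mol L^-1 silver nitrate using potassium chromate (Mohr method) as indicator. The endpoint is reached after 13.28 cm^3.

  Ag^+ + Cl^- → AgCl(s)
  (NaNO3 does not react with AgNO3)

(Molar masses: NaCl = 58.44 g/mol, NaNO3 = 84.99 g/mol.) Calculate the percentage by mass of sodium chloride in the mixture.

n(AgNO3) = 0.01328 × 0.5364 = 7.123 × 10^-3 mol
Let x = n(NaCl), y = n(NaNO3).
Titrant: 1x = 7.123 × 10^-3;  mass: 58.44x + 84.99y = 0.6901
Solving, x = 7.123 × 10^-3 mol, y = 3.222 × 10^-3 mol
mass of NaCl = 7.123 × 10^-3 × 58.44 = 0.4163 g
% NaCl = 0.4163 / 0.6901 × 100 = 60.32 %

60.32 %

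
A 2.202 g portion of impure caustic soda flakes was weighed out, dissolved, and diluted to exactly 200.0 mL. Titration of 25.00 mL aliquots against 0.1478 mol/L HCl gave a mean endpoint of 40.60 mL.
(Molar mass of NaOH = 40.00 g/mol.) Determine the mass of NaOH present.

1.920 g

NaOH + HCl → NaCl + H2O
n(HCl) per titration = 0.04060 × 0.1478 = 6.001 × 10^-3 mol
n(NaOH) in each aliquot = 6.001 × 10^-3 mol (1:1 ratio)
n(NaOH) in the whole flask = 6.001 × 10^-3 × 200.0/25.00 = 0.04801 mol
mass of NaOH = 0.04801 × 40.00 = 1.920 g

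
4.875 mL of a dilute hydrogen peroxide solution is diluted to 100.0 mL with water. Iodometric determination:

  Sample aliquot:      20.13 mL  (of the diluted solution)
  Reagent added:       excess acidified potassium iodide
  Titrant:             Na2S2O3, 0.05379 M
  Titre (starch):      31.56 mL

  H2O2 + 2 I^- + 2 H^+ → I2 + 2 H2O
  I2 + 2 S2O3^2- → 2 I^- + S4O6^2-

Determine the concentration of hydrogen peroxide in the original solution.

0.8649 M

n(S2O3^2-) = 0.03156 × 0.05379 = 1.698 × 10^-3 mol
n(I2) = n(S2O3^2-)/2 = 8.488 × 10^-4 mol
n(H2O2) in the aliquot = 8.488 × 10^-4 mol (1:1 ratio)
[H2O2]_dilute = 8.488 × 10^-4 / 0.02013 = 0.04217 mol/L
[H2O2]_original = 0.04217 × 100.0/4.875 = 0.8649 mol/L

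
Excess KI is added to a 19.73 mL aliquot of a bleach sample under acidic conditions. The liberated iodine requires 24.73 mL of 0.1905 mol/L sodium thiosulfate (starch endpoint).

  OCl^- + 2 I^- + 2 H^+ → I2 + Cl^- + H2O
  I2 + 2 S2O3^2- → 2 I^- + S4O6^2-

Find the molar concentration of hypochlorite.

0.1194 mol/L

n(S2O3^2-) = 0.02473 × 0.1905 = 4.711 × 10^-3 mol
n(I2) = n(S2O3^2-)/2 = 2.356 × 10^-3 mol
n(OCl^-) in the aliquot = 2.356 × 10^-3 mol (1:1 ratio)
[OCl^-] = 2.356 × 10^-3 / 0.01973 = 0.1194 mol/L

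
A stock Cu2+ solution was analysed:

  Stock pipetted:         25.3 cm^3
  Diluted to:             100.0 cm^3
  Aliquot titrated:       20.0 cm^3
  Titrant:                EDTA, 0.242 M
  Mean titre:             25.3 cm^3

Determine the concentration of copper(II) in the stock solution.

1.21 M

Cu^2+ + EDTA^4- → [Cu(EDTA)]^2-
n(EDTA) = 0.0253 × 0.242 = 6.12 × 10^-3 mol
n(Cu2+) in the aliquot = 6.12 × 10^-3 mol (1:1 ratio)
[Cu2+]_dilute = 6.12 × 10^-3 / 0.0200 = 0.306 mol/L
Dilution factor = 100.0 / 25.3 = 3.953
[Cu2+]_stock = 0.306 × 3.953 = 1.21 mol/L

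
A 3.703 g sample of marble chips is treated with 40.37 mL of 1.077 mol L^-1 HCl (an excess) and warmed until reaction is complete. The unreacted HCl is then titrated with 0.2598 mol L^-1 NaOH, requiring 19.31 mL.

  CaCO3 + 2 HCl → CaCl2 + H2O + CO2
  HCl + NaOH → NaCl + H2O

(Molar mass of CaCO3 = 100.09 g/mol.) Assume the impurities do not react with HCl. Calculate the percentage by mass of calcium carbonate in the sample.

51.98 %

n(HCl) added = 0.04037 × 1.077 = 0.04348 mol
n(NaOH) used in back-titration = 0.01931 × 0.2598 = 5.017 × 10^-3 mol
n(HCl) left over = 5.017 × 10^-3 mol (1:1 ratio)
n(HCl) consumed by analyte = 0.04348 − 5.017 × 10^-3 = 0.03846 mol
From the 1:2 ratio, n(CaCO3) = 1/2 × 0.03846 = 0.01923 mol
mass of CaCO3 = 0.01923 × 100.09 = 1.925 g
% CaCO3 = 1.925 / 3.703 × 100 = 51.98 %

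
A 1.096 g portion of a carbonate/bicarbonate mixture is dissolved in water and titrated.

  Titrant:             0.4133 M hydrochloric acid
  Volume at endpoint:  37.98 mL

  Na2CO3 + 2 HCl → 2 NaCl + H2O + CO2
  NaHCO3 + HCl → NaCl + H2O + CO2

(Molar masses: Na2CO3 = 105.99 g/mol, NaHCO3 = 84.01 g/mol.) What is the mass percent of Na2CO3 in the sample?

34.72 %

n(HCl) = 0.03798 × 0.4133 = 0.01570 mol
Let x = n(Na2CO3), y = n(NaHCO3).
Titrant: 2x + 1y = 0.01570;  mass: 105.99x + 84.01y = 1.096
Solving, x = 3.590 × 10^-3 mol, y = 8.516 × 10^-3 mol
mass of Na2CO3 = 3.590 × 10^-3 × 105.99 = 0.3806 g
% Na2CO3 = 0.3806 / 1.096 × 100 = 34.72 %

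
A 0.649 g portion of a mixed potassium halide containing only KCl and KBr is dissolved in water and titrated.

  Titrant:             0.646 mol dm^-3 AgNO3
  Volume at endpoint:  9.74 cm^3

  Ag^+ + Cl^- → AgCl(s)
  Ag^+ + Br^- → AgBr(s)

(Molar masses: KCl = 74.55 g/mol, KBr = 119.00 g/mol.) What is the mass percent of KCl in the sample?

25.8 %

n(AgNO3) = 0.00974 × 0.646 = 6.29 × 10^-3 mol
Let x = n(KCl), y = n(KBr).
Titrant: 1x + 1y = 6.29 × 10^-3;  mass: 74.55x + 119.00y = 0.649
Solving, x = 2.24 × 10^-3 mol, y = 4.05 × 10^-3 mol
mass of KCl = 2.24 × 10^-3 × 74.55 = 0.167 g
% KCl = 0.167 / 0.649 × 100 = 25.8 %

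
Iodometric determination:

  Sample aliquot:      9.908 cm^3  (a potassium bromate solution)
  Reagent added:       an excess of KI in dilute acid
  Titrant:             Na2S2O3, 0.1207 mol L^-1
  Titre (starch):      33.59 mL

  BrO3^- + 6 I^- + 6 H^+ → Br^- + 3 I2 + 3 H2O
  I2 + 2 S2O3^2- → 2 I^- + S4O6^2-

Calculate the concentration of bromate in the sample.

0.06820 mol/L

n(S2O3^2-) = 0.03359 × 0.1207 = 4.054 × 10^-3 mol
n(I2) = n(S2O3^2-)/2 = 2.027 × 10^-3 mol
From the 1:3 ratio, n(BrO3^-) in the aliquot = 1/3 × 2.027 × 10^-3 = 6.757 × 10^-4 mol
[BrO3^-] = 6.757 × 10^-4 / 0.009908 = 0.06820 mol/L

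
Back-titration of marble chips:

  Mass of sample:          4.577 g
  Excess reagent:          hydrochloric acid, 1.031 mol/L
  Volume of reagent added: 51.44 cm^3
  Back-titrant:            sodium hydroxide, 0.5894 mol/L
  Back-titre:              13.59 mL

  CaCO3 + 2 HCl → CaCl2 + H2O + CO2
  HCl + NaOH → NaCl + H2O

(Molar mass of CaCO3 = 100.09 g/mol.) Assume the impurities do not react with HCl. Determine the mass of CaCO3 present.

n(HCl) added = 0.05144 × 1.031 = 0.05303 mol
n(NaOH) used in back-titration = 0.01359 × 0.5894 = 8.010 × 10^-3 mol
n(HCl) left over = 8.010 × 10^-3 mol (1:1 ratio)
n(HCl) consumed by analyte = 0.05303 − 8.010 × 10^-3 = 0.04502 mol
From the 1:2 ratio, n(CaCO3) = 1/2 × 0.04502 = 0.02251 mol
mass of CaCO3 = 0.02251 × 100.09 = 2.253 g

2.253 g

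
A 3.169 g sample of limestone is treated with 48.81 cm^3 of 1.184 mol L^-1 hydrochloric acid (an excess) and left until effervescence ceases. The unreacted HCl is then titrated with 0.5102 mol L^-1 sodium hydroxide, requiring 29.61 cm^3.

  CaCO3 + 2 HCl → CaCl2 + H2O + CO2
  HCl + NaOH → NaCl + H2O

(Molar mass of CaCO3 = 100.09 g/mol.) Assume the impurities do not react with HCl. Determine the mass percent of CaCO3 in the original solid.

n(HCl) added = 0.04881 × 1.184 = 0.05779 mol
n(NaOH) used in back-titration = 0.02961 × 0.5102 = 0.01511 mol
n(HCl) left over = 0.01511 mol (1:1 ratio)
n(HCl) consumed by analyte = 0.05779 − 0.01511 = 0.04268 mol
From the 1:2 ratio, n(CaCO3) = 1/2 × 0.04268 = 0.02134 mol
mass of CaCO3 = 0.02134 × 100.09 = 2.136 g
% CaCO3 = 2.136 / 3.169 × 100 = 67.41 %

67.41 %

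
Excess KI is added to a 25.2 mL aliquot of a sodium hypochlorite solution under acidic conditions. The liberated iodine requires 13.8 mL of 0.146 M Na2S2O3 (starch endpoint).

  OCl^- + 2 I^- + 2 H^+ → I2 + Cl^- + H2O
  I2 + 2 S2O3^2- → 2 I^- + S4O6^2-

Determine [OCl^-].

n(S2O3^2-) = 0.0138 × 0.146 = 2.01 × 10^-3 mol
n(I2) = n(S2O3^2-)/2 = 1.01 × 10^-3 mol
n(OCl^-) in the aliquot = 1.01 × 10^-3 mol (1:1 ratio)
[OCl^-] = 1.01 × 10^-3 / 0.0252 = 0.0400 mol/L

0.0400 M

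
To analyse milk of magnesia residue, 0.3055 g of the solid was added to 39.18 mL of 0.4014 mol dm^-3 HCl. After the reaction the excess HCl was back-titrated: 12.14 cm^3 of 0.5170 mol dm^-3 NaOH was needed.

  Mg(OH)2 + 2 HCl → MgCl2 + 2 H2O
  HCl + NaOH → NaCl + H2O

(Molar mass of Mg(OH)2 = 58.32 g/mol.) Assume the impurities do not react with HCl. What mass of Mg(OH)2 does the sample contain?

0.2756 g

n(HCl) added = 0.03918 × 0.4014 = 0.01573 mol
n(NaOH) used in back-titration = 0.01214 × 0.5170 = 6.276 × 10^-3 mol
n(HCl) left over = 6.276 × 10^-3 mol (1:1 ratio)
n(HCl) consumed by analyte = 0.01573 − 6.276 × 10^-3 = 9.450 × 10^-3 mol
From the 1:2 ratio, n(Mg(OH)2) = 1/2 × 9.450 × 10^-3 = 4.725 × 10^-3 mol
mass of Mg(OH)2 = 4.725 × 10^-3 × 58.32 = 0.2756 g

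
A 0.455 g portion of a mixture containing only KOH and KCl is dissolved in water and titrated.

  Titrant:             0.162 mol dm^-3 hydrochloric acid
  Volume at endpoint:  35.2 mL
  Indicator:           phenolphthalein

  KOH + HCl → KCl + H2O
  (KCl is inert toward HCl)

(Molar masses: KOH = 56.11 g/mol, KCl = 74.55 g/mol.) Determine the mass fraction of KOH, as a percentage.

n(HCl) = 0.0352 × 0.162 = 5.70 × 10^-3 mol
Let x = n(KOH), y = n(KCl).
Titrant: 1x = 5.70 × 10^-3;  mass: 56.11x + 74.55y = 0.455
Solving, x = 5.70 × 10^-3 mol, y = 1.81 × 10^-3 mol
mass of KOH = 5.70 × 10^-3 × 56.11 = 0.320 g
% KOH = 0.320 / 0.455 × 100 = 70.3 %

70.3 %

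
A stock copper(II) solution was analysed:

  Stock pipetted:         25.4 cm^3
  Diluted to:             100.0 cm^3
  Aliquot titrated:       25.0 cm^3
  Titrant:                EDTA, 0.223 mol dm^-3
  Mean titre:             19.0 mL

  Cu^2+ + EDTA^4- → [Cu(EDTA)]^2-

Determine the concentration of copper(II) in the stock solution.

n(EDTA) = 0.0190 × 0.223 = 4.24 × 10^-3 mol
n(Cu2+) in the aliquot = 4.24 × 10^-3 mol (1:1 ratio)
[Cu2+]_dilute = 4.24 × 10^-3 / 0.0250 = 0.169 mol/L
Dilution factor = 100.0 / 25.4 = 3.937
[Cu2+]_stock = 0.169 × 3.937 = 0.667 mol/L

0.667 mol/L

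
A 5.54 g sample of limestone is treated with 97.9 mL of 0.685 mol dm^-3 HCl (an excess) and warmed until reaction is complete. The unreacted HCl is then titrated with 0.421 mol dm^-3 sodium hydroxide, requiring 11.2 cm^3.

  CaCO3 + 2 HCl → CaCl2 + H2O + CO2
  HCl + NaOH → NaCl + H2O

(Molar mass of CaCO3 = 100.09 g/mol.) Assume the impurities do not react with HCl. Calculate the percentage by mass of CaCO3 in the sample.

n(HCl) added = 0.0979 × 0.685 = 0.0671 mol
n(NaOH) used in back-titration = 0.0112 × 0.421 = 4.72 × 10^-3 mol
n(HCl) left over = 4.72 × 10^-3 mol (1:1 ratio)
n(HCl) consumed by analyte = 0.0671 − 4.72 × 10^-3 = 0.0623 mol
From the 1:2 ratio, n(CaCO3) = 1/2 × 0.0623 = 0.0312 mol
mass of CaCO3 = 0.0312 × 100.09 = 3.12 g
% CaCO3 = 3.12 / 5.54 × 100 = 56.3 %

56.3 %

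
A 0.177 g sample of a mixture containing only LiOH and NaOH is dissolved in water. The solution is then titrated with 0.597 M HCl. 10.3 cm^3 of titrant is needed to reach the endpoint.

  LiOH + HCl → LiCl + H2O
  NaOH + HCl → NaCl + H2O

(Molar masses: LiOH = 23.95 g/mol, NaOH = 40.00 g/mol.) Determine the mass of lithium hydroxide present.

n(HCl) = 0.0103 × 0.597 = 6.15 × 10^-3 mol
Let x = n(LiOH), y = n(NaOH).
Titrant: 1x + 1y = 6.15 × 10^-3;  mass: 23.95x + 40.00y = 0.177
Solving, x = 4.30 × 10^-3 mol, y = 1.85 × 10^-3 mol
mass of LiOH = 4.30 × 10^-3 × 23.95 = 0.103 g

0.103 g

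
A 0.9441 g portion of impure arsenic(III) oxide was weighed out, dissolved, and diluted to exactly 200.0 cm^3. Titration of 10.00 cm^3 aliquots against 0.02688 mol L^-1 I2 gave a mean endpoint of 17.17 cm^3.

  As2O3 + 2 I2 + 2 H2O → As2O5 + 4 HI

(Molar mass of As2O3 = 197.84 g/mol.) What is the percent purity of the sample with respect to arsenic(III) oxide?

96.72 %

n(I2) per titration = 0.01717 × 0.02688 = 4.615 × 10^-4 mol
From the 1:2 ratio, n(As2O3) in each aliquot = 1/2 × 4.615 × 10^-4 = 2.308 × 10^-4 mol
n(As2O3) in the whole flask = 2.308 × 10^-4 × 200.0/10.00 = 4.615 × 10^-3 mol
mass of As2O3 = 4.615 × 10^-3 × 197.84 = 0.9131 g
% As2O3 = 0.9131 / 0.9441 × 100 = 96.72 %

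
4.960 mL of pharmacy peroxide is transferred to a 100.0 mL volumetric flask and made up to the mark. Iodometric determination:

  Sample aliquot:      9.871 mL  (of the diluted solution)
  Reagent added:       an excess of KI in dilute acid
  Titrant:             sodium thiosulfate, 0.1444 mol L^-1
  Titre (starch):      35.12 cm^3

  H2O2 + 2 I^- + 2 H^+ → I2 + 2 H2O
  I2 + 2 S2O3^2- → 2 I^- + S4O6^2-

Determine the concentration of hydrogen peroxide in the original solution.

n(S2O3^2-) = 0.03512 × 0.1444 = 5.071 × 10^-3 mol
n(I2) = n(S2O3^2-)/2 = 2.536 × 10^-3 mol
n(H2O2) in the aliquot = 2.536 × 10^-3 mol (1:1 ratio)
[H2O2]_dilute = 2.536 × 10^-3 / 0.009871 = 0.2569 mol/L
[H2O2]_original = 0.2569 × 100.0/4.960 = 5.179 mol/L

5.179 mol/L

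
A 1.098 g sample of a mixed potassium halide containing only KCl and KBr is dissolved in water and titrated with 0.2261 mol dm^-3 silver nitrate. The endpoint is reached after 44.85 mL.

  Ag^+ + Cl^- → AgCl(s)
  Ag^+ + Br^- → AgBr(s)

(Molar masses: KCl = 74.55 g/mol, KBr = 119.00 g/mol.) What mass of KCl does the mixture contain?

n(AgNO3) = 0.04485 × 0.2261 = 0.01014 mol
Let x = n(KCl), y = n(KBr).
Titrant: 1x + 1y = 0.01014;  mass: 74.55x + 119.00y = 1.098
Solving, x = 2.446 × 10^-3 mol, y = 7.694 × 10^-3 mol
mass of KCl = 2.446 × 10^-3 × 74.55 = 0.1824 g

0.1824 g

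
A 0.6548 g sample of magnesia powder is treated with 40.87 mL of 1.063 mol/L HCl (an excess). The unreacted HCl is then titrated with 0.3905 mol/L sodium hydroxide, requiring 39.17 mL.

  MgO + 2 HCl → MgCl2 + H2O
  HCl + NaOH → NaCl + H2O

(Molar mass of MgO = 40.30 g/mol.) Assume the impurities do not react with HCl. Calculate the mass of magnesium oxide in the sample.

0.5672 g

n(HCl) added = 0.04087 × 1.063 = 0.04344 mol
n(NaOH) used in back-titration = 0.03917 × 0.3905 = 0.01530 mol
n(HCl) left over = 0.01530 mol (1:1 ratio)
n(HCl) consumed by analyte = 0.04344 − 0.01530 = 0.02815 mol
From the 1:2 ratio, n(MgO) = 1/2 × 0.02815 = 0.01407 mol
mass of MgO = 0.01407 × 40.30 = 0.5672 g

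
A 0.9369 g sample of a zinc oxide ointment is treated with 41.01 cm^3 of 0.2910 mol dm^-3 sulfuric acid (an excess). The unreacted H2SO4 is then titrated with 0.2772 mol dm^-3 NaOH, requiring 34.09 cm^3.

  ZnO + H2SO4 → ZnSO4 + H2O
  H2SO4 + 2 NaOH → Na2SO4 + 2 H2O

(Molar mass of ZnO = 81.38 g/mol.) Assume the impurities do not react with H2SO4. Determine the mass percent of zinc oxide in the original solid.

62.62 %

n(H2SO4) added = 0.04101 × 0.2910 = 0.01193 mol
n(NaOH) used in back-titration = 0.03409 × 0.2772 = 9.450 × 10^-3 mol
From the 1:2 ratio, n(H2SO4) left over = 1/2 × 9.450 × 10^-3 = 4.725 × 10^-3 mol
n(H2SO4) consumed by analyte = 0.01193 − 4.725 × 10^-3 = 7.209 × 10^-3 mol
n(ZnO) = 7.209 × 10^-3 mol (1:1 ratio)
mass of ZnO = 7.209 × 10^-3 × 81.38 = 0.5867 g
% ZnO = 0.5867 / 0.9369 × 100 = 62.62 %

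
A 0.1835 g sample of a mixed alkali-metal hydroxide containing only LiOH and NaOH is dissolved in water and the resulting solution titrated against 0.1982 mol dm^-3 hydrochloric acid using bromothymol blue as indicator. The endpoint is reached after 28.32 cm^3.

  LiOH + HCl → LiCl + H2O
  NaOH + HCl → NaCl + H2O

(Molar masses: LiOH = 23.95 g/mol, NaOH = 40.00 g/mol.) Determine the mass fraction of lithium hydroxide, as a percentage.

33.36 %

n(HCl) = 0.02832 × 0.1982 = 5.613 × 10^-3 mol
Let x = n(LiOH), y = n(NaOH).
Titrant: 1x + 1y = 5.613 × 10^-3;  mass: 23.95x + 40.00y = 0.1835
Solving, x = 2.556 × 10^-3 mol, y = 3.057 × 10^-3 mol
mass of LiOH = 2.556 × 10^-3 × 23.95 = 0.06121 g
% LiOH = 0.06121 / 0.1835 × 100 = 33.36 %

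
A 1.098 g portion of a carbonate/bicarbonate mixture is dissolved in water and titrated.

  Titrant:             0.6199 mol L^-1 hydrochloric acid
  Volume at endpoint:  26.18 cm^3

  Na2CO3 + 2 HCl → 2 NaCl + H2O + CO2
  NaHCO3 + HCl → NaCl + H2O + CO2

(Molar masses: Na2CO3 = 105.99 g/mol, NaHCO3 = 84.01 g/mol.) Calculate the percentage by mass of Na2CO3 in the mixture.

41.30 %

n(HCl) = 0.02618 × 0.6199 = 0.01623 mol
Let x = n(Na2CO3), y = n(NaHCO3).
Titrant: 2x + 1y = 0.01623;  mass: 105.99x + 84.01y = 1.098
Solving, x = 4.279 × 10^-3 mol, y = 7.672 × 10^-3 mol
mass of Na2CO3 = 4.279 × 10^-3 × 105.99 = 0.4535 g
% Na2CO3 = 0.4535 / 1.098 × 100 = 41.30 %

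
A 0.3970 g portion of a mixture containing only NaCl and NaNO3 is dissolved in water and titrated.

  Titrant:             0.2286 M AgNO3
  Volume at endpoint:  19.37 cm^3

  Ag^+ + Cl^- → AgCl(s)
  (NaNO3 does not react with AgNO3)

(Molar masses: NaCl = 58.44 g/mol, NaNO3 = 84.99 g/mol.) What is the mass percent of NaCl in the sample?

65.18 %

n(AgNO3) = 0.01937 × 0.2286 = 4.428 × 10^-3 mol
Let x = n(NaCl), y = n(NaNO3).
Titrant: 1x = 4.428 × 10^-3;  mass: 58.44x + 84.99y = 0.3970
Solving, x = 4.428 × 10^-3 mol, y = 1.626 × 10^-3 mol
mass of NaCl = 4.428 × 10^-3 × 58.44 = 0.2588 g
% NaCl = 0.2588 / 0.3970 × 100 = 65.18 %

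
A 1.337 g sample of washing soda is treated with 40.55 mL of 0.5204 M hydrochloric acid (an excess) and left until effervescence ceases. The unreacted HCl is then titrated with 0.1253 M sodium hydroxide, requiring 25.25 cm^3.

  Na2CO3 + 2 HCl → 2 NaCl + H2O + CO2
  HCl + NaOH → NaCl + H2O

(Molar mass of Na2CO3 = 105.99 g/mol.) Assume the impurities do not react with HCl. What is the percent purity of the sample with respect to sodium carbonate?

n(HCl) added = 0.04055 × 0.5204 = 0.02110 mol
n(NaOH) used in back-titration = 0.02525 × 0.1253 = 3.164 × 10^-3 mol
n(HCl) left over = 3.164 × 10^-3 mol (1:1 ratio)
n(HCl) consumed by analyte = 0.02110 − 3.164 × 10^-3 = 0.01794 mol
From the 1:2 ratio, n(Na2CO3) = 1/2 × 0.01794 = 8.969 × 10^-3 mol
mass of Na2CO3 = 8.969 × 10^-3 × 105.99 = 0.9506 g
% Na2CO3 = 0.9506 / 1.337 × 100 = 71.10 %

71.10 %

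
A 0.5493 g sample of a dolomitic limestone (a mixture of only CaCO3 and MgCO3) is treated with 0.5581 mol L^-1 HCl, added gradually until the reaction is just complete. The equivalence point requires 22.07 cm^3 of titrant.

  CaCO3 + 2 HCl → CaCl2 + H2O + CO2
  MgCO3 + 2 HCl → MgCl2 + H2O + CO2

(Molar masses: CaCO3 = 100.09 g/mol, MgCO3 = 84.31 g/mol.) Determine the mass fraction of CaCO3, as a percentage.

34.72 %

n(HCl) = 0.02207 × 0.5581 = 0.01232 mol
Let x = n(CaCO3), y = n(MgCO3).
Titrant: 2x + 2y = 0.01232;  mass: 100.09x + 84.31y = 0.5493
Solving, x = 1.905 × 10^-3 mol, y = 4.253 × 10^-3 mol
mass of CaCO3 = 1.905 × 10^-3 × 100.09 = 0.1907 g
% CaCO3 = 0.1907 / 0.5493 × 100 = 34.72 %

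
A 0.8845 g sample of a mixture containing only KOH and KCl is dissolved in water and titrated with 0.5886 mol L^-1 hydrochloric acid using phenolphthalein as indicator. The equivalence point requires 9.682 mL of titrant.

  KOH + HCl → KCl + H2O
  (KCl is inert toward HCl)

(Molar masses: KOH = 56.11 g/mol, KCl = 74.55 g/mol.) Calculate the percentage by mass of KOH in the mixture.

n(HCl) = 0.009682 × 0.5886 = 5.699 × 10^-3 mol
Let x = n(KOH), y = n(KCl).
Titrant: 1x = 5.699 × 10^-3;  mass: 56.11x + 74.55y = 0.8845
Solving, x = 5.699 × 10^-3 mol, y = 7.575 × 10^-3 mol
mass of KOH = 5.699 × 10^-3 × 56.11 = 0.3198 g
% KOH = 0.3198 / 0.8845 × 100 = 36.15 %

36.15 %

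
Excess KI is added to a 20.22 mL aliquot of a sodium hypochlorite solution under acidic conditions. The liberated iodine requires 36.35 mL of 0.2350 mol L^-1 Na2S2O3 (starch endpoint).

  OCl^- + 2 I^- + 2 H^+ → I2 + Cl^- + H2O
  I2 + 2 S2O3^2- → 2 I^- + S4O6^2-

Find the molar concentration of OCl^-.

0.2112 mol/L

n(S2O3^2-) = 0.03635 × 0.2350 = 8.542 × 10^-3 mol
n(I2) = n(S2O3^2-)/2 = 4.271 × 10^-3 mol
n(OCl^-) in the aliquot = 4.271 × 10^-3 mol (1:1 ratio)
[OCl^-] = 4.271 × 10^-3 / 0.02022 = 0.2112 mol/L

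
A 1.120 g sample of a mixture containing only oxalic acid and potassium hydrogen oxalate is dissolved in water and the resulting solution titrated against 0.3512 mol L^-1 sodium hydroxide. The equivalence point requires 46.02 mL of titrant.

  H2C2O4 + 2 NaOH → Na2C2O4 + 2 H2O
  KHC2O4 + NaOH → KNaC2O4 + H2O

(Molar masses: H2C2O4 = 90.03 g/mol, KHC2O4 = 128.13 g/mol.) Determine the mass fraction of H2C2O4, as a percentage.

45.98 %

n(NaOH) = 0.04602 × 0.3512 = 0.01616 mol
Let x = n(H2C2O4), y = n(KHC2O4).
Titrant: 2x + 1y = 0.01616;  mass: 90.03x + 128.13y = 1.120
Solving, x = 5.720 × 10^-3 mol, y = 4.722 × 10^-3 mol
mass of H2C2O4 = 5.720 × 10^-3 × 90.03 = 0.5150 g
% H2C2O4 = 0.5150 / 1.120 × 100 = 45.98 %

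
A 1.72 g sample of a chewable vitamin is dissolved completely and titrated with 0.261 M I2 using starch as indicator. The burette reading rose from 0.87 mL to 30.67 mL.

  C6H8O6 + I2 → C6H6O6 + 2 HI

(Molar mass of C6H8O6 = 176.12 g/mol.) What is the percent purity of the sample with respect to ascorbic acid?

n(I2) = 0.0298 L × 0.261 mol/L = 7.78 × 10^-3 mol
n(C6H8O6) = 7.78 × 10^-3 mol (1:1 ratio)
mass of C6H8O6 = 7.78 × 10^-3 × 176.12 g/mol = 1.37 g
% C6H8O6 = 1.37 / 1.72 × 100 = 79.6 %

79.6 %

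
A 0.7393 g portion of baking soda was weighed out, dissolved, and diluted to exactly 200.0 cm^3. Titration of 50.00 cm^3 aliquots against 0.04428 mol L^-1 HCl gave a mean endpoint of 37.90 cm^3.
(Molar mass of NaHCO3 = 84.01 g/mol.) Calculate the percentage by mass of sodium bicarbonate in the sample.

NaHCO3 + HCl → NaCl + H2O + CO2
n(HCl) per titration = 0.03790 × 0.04428 = 1.678 × 10^-3 mol
n(NaHCO3) in each aliquot = 1.678 × 10^-3 mol (1:1 ratio)
n(NaHCO3) in the whole flask = 1.678 × 10^-3 × 200.0/50.00 = 6.713 × 10^-3 mol
mass of NaHCO3 = 6.713 × 10^-3 × 84.01 = 0.5639 g
% NaHCO3 = 0.5639 / 0.7393 × 100 = 76.28 %

76.28 %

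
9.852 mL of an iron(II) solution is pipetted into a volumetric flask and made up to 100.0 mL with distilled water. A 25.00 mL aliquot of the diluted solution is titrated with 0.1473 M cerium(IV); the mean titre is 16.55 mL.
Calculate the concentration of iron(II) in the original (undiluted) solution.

0.9898 M

Ce^4+ + Fe^2+ → Ce^3+ + Fe^3+
n(Ce4+) = 0.01655 × 0.1473 = 2.438 × 10^-3 mol
n(Fe2+) in the aliquot = 2.438 × 10^-3 mol (1:1 ratio)
[Fe2+]_dilute = 2.438 × 10^-3 / 0.02500 = 0.09751 mol/L
Dilution factor = 100.0 / 9.852 = 10.15
[Fe2+]_stock = 0.09751 × 10.15 = 0.9898 mol/L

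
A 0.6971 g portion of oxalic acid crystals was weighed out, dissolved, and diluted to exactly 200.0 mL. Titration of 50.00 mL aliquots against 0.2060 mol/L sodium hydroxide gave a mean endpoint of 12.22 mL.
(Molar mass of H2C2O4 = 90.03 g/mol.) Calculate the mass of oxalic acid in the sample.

H2C2O4 + 2 NaOH → Na2C2O4 + 2 H2O
n(NaOH) per titration = 0.01222 × 0.2060 = 2.517 × 10^-3 mol
From the 1:2 ratio, n(H2C2O4) in each aliquot = 1/2 × 2.517 × 10^-3 = 1.259 × 10^-3 mol
n(H2C2O4) in the whole flask = 1.259 × 10^-3 × 200.0/50.00 = 5.035 × 10^-3 mol
mass of H2C2O4 = 5.035 × 10^-3 × 90.03 = 0.4533 g

0.4533 g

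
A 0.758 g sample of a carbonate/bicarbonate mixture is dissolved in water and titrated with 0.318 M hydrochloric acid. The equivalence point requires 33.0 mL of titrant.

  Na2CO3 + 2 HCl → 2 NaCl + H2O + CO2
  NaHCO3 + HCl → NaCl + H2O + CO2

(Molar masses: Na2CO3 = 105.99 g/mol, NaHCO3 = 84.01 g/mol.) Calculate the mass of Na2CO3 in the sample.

n(HCl) = 0.0330 × 0.318 = 0.0105 mol
Let x = n(Na2CO3), y = n(NaHCO3).
Titrant: 2x + 1y = 0.0105;  mass: 105.99x + 84.01y = 0.758
Solving, x = 1.99 × 10^-3 mol, y = 6.51 × 10^-3 mol
mass of Na2CO3 = 1.99 × 10^-3 × 105.99 = 0.211 g

0.211 g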